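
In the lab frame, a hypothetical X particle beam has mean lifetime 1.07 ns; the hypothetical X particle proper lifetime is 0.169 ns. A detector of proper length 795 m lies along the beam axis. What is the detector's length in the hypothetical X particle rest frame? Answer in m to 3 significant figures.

L ≈ 126 m

Time dilation ⇒ γ = Δt/τ₀ = 1.07/0.169 = 6.3314
Length contraction: L = L₀/γ = 795/6.3314 = 126 m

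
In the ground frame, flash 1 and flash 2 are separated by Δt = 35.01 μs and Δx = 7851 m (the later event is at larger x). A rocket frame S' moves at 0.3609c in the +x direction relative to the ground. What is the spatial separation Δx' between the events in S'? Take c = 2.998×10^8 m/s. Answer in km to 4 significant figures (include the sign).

Δx' ≈ 4.357 km

γ = 1/√(1 − 0.3609²) = 1.07227
Δx' = γ(Δx − vΔt) = 1.07227 × (7851 m − 0.3609×(2.998×10^8 m/s)×35.01×10^-6 s)
= 1.07227 × (4062.99 m) = 4.357 km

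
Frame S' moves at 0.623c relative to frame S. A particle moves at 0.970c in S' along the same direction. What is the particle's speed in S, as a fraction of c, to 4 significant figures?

Relativistic velocity addition: u = (u' + v)/(1 + u'v/c²)
= (0.970 + 0.623)/(1 + 0.970×0.623) = 1.593/1.60431 = 0.9930

u ≈ 0.9930c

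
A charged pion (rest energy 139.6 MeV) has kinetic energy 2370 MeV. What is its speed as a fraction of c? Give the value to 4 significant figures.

β ≈ 0.9985

γ = 1 + K/(m₀c²) = 1 + 2370/139.6 = 17.9771
β = √(1 − 1/γ²) = 0.9985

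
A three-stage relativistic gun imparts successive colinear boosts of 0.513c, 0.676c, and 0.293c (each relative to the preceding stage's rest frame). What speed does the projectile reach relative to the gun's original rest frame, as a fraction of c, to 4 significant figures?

u ≈ 0.9342c

Compose boost 2: (0.676 + 0.513)/(1 + 0.676×0.513) = 1.189/1.34679 = 0.882841
Compose boost 3: (0.293 + 0.882841)/(1 + 0.293×0.882841) = 1.17584/1.25867 = 0.9342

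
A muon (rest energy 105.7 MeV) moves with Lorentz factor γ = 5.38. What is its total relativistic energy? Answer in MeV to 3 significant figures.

E ≈ 569 MeV

γ = 5.38 (given)
E = γm₀c² = 5.38 × 105.7 MeV = 569 MeV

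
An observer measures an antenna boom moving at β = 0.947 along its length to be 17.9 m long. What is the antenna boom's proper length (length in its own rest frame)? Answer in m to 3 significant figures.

γ = 1/√(1 − 0.947²) = 3.1130
L₀ = γL = 3.1130 × 17.9 = 55.7 m

L₀ ≈ 55.7 m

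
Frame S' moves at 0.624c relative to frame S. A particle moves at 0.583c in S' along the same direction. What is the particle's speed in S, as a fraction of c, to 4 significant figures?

Relativistic velocity addition: u = (u' + v)/(1 + u'v/c²)
= (0.583 + 0.624)/(1 + 0.583×0.624) = 1.207/1.36379 = 0.8850

u ≈ 0.8850c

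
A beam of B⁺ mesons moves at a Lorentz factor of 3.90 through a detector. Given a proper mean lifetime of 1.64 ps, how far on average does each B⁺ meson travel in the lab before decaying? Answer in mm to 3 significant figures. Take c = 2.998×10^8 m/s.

d ≈ 1.85 mm

β = √(1 − 1/γ²) = √(1 − 1/3.90²) = 0.96657
Dilated lifetime: Δt = γτ₀ = 3.90 × 1.64 ps = 6.3960 ps
d = vΔt = 0.96657c × 6.3960 ps = 2.8978×10^8 m/s × 6.3960×10^-12 s = 1.85 mm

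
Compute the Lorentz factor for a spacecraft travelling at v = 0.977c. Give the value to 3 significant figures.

γ = 1/√(1 − β²) = 1/√(1 − 0.977²) = 1/√(0.045471) = 4.69

γ ≈ 4.69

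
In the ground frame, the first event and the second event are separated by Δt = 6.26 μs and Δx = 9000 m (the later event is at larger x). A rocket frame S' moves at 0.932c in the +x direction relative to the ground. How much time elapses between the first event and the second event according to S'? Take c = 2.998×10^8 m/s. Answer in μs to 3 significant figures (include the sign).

Δt' ≈ -59.9 μs

γ = 1/√(1 − 0.932²) = 2.7589
Δt' = γ(Δt − vΔx/c²) = 2.7589 × (6.26 μs − 0.932×9000 m / (2.998×10^8 m/s))
= 2.7589 × (-21.719 μs) = -59.9 μs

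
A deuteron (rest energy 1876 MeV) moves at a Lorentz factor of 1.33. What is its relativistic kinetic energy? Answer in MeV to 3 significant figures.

K ≈ 619 MeV

γ = 1.33 (given)
K = (γ − 1)m₀c² = (1.33 − 1) × 1876 MeV = 0.33000 × 1876 MeV = 619 MeV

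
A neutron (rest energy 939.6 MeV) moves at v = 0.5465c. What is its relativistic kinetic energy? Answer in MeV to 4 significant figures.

γ = 1/√(1 − 0.5465²) = 1.19409
K = (γ − 1)m₀c² = (1.19409 − 1) × 939.6 MeV = 0.194088 × 939.6 MeV = 182.4 MeV

K ≈ 182.4 MeV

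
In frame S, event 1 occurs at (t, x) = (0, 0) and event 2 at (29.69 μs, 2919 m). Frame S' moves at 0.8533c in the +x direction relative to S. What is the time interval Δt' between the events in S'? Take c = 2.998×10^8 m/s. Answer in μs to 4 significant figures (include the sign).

Δt' ≈ 41.01 μs

γ = 1/√(1 − 0.8533²) = 1.91784
Δt' = γ(Δt − vΔx/c²) = 1.91784 × (29.69 μs − 0.8533×2919 m / (2.998×10^8 m/s))
= 1.91784 × (21.3819 μs) = 41.01 μs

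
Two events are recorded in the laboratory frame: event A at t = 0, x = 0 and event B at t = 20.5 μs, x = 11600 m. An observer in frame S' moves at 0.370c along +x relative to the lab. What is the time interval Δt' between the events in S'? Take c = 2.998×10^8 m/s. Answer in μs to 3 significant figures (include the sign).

Δt' ≈ 6.66 μs

γ = 1/√(1 − 0.370²) = 1.0764
Δt' = γ(Δt − vΔx/c²) = 1.0764 × (20.5 μs − 0.370×11600 m / (2.998×10^8 m/s))
= 1.0764 × (6.1838 μs) = 6.66 μs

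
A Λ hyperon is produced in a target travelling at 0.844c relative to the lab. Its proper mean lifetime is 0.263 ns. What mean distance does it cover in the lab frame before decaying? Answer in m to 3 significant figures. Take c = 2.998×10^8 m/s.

d ≈ 0.124 m

γ = 1/√(1 − 0.844²) = 1.8645
Dilated lifetime: Δt = γτ₀ = 1.8645 × 0.263 ns = 0.49036 ns
d = vΔt = 0.844c × 0.49036 ns = 2.5303×10^8 m/s × 4.9036×10^-10 s = 0.124 m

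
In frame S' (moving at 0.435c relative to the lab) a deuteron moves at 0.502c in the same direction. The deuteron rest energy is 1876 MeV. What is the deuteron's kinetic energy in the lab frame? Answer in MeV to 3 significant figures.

K ≈ 1060 MeV

u_lab = (0.502 + 0.435)/(1 + 0.502×0.435) = 0.769060
γ = 1/√(1 − 0.769060²) = 1.5645
K = (γ − 1)m₀c² = (1.5645 − 1) × 1876 = 0.56451 × 1876 = 1060 MeV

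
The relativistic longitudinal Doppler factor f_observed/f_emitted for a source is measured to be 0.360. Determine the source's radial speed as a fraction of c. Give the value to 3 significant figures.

f_obs/f_src = √((1−β)/(1+β)) = 0.360  ⇒  (1−β)/(1+β) = 0.12960
β = |1 − D²|/(1 + D²) = |1 − 0.12960|/(1 + 0.12960) = 0.771

β ≈ 0.771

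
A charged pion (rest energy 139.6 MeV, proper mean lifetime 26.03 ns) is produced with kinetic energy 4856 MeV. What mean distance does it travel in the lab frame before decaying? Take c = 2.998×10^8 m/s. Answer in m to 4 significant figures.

γ = 1 + K/(m₀c²) = 1 + 4856/139.6 = 35.7851
β = √(1 − 1/γ²) = 0.999609
Dilated lifetime: γτ₀ = 35.7851 × 26.03 ns = 931.486 ns
d = βc·γτ₀ = 0.999609 × (2.998×10^8 m/s) × 9.31486×10^-7 s = 279.2 m

d ≈ 279.2 m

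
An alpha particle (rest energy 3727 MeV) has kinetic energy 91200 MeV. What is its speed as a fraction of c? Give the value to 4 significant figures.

γ = 1 + K/(m₀c²) = 1 + 91200/3727 = 25.4701
β = √(1 − 1/γ²) = 0.9992

β ≈ 0.9992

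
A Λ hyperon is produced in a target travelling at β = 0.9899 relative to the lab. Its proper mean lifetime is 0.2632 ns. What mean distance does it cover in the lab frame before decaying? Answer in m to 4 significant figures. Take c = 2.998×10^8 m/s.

d ≈ 0.5510 m

γ = 1/√(1 − 0.9899²) = 7.05381
Dilated lifetime: Δt = γτ₀ = 7.05381 × 0.2632 ns = 1.85656 ns
d = vΔt = 0.9899c × 1.85656 ns = 2.96772×10^8 m/s × 1.85656×10^-9 s = 0.5510 m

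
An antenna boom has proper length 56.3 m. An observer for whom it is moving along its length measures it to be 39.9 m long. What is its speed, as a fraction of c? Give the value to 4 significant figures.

γ = L₀/L = 56.3/39.9 = 1.41103
β = √(1 − 1/γ²) = 0.7055

β ≈ 0.7055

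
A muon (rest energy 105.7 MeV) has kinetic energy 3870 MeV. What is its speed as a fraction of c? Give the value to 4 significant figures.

γ = 1 + K/(m₀c²) = 1 + 3870/105.7 = 37.6131
β = √(1 − 1/γ²) = 0.9996

β ≈ 0.9996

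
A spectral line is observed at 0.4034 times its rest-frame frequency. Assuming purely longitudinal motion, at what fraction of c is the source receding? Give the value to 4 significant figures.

f_obs/f_src = √((1−β)/(1+β)) = 0.4034  ⇒  (1−β)/(1+β) = 0.162732
β = |1 − D²|/(1 + D²) = |1 − 0.162732|/(1 + 0.162732) = 0.7201

β ≈ 0.7201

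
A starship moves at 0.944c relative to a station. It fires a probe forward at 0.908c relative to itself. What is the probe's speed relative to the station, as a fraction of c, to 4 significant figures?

Relativistic velocity addition: u = (u' + v)/(1 + u'v/c²)
= (0.908 + 0.944)/(1 + 0.908×0.944) = 1.852/1.85715 = 0.9972

u ≈ 0.9972c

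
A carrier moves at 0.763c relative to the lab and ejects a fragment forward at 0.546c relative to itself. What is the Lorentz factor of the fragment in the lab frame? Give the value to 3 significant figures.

γ ≈ 2.62

u_lab = (0.546 + 0.763)/(1 + 0.546×0.763) = 1.309/1.41660 = 0.924045
γ = 1/√(1 − 0.924045²) = 2.62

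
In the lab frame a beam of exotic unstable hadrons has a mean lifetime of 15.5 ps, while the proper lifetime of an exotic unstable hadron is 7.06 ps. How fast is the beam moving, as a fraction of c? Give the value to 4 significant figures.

β ≈ 0.8902

γ = Δt/τ₀ = 15.5/7.06 = 2.19547
β = √(1 − 1/γ²) = √(1 − 1/2.19547²) = 0.8902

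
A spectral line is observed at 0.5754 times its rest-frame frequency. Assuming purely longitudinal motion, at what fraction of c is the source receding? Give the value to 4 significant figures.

β ≈ 0.5025

f_obs/f_src = √((1−β)/(1+β)) = 0.5754  ⇒  (1−β)/(1+β) = 0.331085
β = |1 − D²|/(1 + D²) = |1 − 0.331085|/(1 + 0.331085) = 0.5025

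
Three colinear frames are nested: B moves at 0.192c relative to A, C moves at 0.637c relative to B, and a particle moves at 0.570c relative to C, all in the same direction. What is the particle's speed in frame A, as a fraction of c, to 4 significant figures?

Compose boost 2: (0.637 + 0.192)/(1 + 0.637×0.192) = 0.8290/1.12230 = 0.738659
Compose boost 3: (0.570 + 0.738659)/(1 + 0.570×0.738659) = 1.30866/1.42104 = 0.9209

u ≈ 0.9209c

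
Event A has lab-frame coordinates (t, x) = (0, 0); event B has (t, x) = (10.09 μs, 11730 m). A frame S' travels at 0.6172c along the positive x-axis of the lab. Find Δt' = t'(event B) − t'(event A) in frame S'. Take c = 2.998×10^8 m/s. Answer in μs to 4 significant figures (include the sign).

γ = 1/√(1 − 0.6172²) = 1.27096
Δt' = γ(Δt − vΔx/c²) = 1.27096 × (10.09 μs − 0.6172×11730 m / (2.998×10^8 m/s))
= 1.27096 × (-14.0586 μs) = -17.87 μs

Δt' ≈ -17.87 μs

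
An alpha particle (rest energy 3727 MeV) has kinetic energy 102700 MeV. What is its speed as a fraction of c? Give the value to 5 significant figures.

β ≈ 0.99939

γ = 1 + K/(m₀c²) = 1 + 102700/3727 = 28.55567
β = √(1 − 1/γ²) = 0.99939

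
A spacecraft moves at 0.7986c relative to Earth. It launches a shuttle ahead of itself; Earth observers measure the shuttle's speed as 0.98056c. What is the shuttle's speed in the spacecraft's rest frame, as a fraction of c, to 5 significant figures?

Inverse velocity addition: u' = (u − v)/(1 − uv/c²)
= (0.98056 − 0.7986)/(1 − 0.98056×0.7986) = 0.18196/0.2169248 = 0.83882

u' ≈ 0.83882c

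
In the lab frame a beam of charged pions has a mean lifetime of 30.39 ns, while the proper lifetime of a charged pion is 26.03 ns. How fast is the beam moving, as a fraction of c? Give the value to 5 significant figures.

γ = Δt/τ₀ = 30.39/26.03 = 1.167499
β = √(1 − 1/γ²) = √(1 − 1/1.167499²) = 0.51609

β ≈ 0.51609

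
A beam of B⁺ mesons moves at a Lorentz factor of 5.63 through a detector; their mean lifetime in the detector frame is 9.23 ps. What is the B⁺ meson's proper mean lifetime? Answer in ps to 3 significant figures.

γ = 5.63 (given)
Proper time: τ₀ = Δt/γ = 9.23/5.63 = 1.64 ps

τ₀ ≈ 1.64 ps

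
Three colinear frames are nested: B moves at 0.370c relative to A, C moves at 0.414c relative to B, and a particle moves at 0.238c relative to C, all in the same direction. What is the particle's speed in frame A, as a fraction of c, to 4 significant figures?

u ≈ 0.7900c

Compose boost 2: (0.414 + 0.370)/(1 + 0.414×0.370) = 0.7840/1.15318 = 0.679859
Compose boost 3: (0.238 + 0.679859)/(1 + 0.238×0.679859) = 0.917859/1.16181 = 0.7900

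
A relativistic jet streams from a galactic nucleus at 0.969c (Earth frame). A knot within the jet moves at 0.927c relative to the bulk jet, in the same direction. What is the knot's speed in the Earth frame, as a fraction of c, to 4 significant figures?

u ≈ 0.9988c

Relativistic velocity addition: u = (u' + v)/(1 + u'v/c²)
= (0.927 + 0.969)/(1 + 0.927×0.969) = 1.896/1.89826 = 0.9988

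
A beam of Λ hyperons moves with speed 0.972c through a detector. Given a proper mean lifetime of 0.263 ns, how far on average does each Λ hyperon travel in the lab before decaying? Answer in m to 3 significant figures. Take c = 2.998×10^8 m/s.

d ≈ 0.326 m

γ = 1/√(1 − 0.972²) = 4.2557
Dilated lifetime: Δt = γτ₀ = 4.2557 × 0.263 ns = 1.1192 ns
d = vΔt = 0.972c × 1.1192 ns = 2.9141×10^8 m/s × 1.1192×10^-9 s = 0.326 m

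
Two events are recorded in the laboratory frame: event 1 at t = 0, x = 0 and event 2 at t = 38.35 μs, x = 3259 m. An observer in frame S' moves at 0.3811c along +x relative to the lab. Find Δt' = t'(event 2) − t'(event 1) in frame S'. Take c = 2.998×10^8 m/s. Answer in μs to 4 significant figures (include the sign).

Δt' ≈ 37.00 μs

γ = 1/√(1 − 0.3811²) = 1.08163
Δt' = γ(Δt − vΔx/c²) = 1.08163 × (38.35 μs − 0.3811×3259 m / (2.998×10^8 m/s))
= 1.08163 × (34.2072 μs) = 37.00 μs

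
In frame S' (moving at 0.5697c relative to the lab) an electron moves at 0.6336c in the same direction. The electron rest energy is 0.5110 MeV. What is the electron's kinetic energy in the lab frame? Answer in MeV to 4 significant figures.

u_lab = (0.6336 + 0.5697)/(1 + 0.6336×0.5697) = 0.8841541
γ = 1/√(1 − 0.8841541²) = 2.14043
K = (γ − 1)m₀c² = (2.14043 − 1) × 0.5110 = 1.14043 × 0.5110 = 0.5828 MeV

K ≈ 0.5828 MeV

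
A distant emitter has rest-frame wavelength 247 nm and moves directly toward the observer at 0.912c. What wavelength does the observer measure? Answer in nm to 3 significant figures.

λ_obs ≈ 53.0 nm

Relativistic Doppler: λ_obs = λ_src √((1−β)/(1+β))
= 247 × √(0.088000/1.9120) = 247 × 0.21453 = 53.0 nm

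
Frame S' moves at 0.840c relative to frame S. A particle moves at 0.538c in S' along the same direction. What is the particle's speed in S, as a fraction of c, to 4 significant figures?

Relativistic velocity addition: u = (u' + v)/(1 + u'v/c²)
= (0.538 + 0.840)/(1 + 0.538×0.840) = 1.378/1.45192 = 0.9491

u ≈ 0.9491c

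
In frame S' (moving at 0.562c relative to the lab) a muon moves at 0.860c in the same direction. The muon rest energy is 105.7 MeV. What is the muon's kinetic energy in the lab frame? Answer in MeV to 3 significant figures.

K ≈ 266 MeV

u_lab = (0.860 + 0.562)/(1 + 0.860×0.562) = 0.958660
γ = 1/√(1 − 0.958660²) = 3.5143
K = (γ − 1)m₀c² = (3.5143 − 1) × 105.7 = 2.5143 × 105.7 = 266 MeV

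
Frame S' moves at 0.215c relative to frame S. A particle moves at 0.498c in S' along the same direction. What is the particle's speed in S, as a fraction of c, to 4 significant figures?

Relativistic velocity addition: u = (u' + v)/(1 + u'v/c²)
= (0.498 + 0.215)/(1 + 0.498×0.215) = 0.7130/1.10707 = 0.6440

u ≈ 0.6440c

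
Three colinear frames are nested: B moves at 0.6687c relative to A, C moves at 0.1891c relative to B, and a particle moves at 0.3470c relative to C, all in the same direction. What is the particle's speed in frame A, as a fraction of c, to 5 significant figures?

u ≈ 0.87681c

Compose boost 2: (0.1891 + 0.6687)/(1 + 0.1891×0.6687) = 0.85780/1.126451 = 0.7615066
Compose boost 3: (0.3470 + 0.7615066)/(1 + 0.3470×0.7615066) = 1.108507/1.264243 = 0.87681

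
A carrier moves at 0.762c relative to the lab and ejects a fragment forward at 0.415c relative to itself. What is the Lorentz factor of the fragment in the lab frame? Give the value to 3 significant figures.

u_lab = (0.415 + 0.762)/(1 + 0.415×0.762) = 1.177/1.31623 = 0.894221
γ = 1/√(1 − 0.894221²) = 2.23

γ ≈ 2.23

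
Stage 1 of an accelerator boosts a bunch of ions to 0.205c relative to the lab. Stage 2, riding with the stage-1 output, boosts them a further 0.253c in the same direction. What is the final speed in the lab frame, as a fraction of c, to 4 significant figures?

u ≈ 0.4354c

Compose boost 2: (0.253 + 0.205)/(1 + 0.253×0.205) = 0.4580/1.05187 = 0.4354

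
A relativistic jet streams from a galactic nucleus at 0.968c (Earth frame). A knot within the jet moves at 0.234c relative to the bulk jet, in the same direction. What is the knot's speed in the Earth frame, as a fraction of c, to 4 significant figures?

Relativistic velocity addition: u = (u' + v)/(1 + u'v/c²)
= (0.234 + 0.968)/(1 + 0.234×0.968) = 1.202/1.22651 = 0.9800

u ≈ 0.9800c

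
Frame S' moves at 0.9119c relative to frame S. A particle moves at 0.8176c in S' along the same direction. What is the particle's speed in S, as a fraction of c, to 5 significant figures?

Relativistic velocity addition: u = (u' + v)/(1 + u'v/c²)
= (0.8176 + 0.9119)/(1 + 0.8176×0.9119) = 1.7295/1.745569 = 0.99079

u ≈ 0.99079c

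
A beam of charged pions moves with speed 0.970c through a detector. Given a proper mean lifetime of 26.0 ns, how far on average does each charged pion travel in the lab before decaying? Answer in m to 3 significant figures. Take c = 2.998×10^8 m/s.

γ = 1/√(1 − 0.970²) = 4.1135
Dilated lifetime: Δt = γτ₀ = 4.1135 × 26.0 ns = 106.95 ns
d = vΔt = 0.970c × 106.95 ns = 2.9081×10^8 m/s × 1.0695×10^-7 s = 31.1 m

d ≈ 31.1 m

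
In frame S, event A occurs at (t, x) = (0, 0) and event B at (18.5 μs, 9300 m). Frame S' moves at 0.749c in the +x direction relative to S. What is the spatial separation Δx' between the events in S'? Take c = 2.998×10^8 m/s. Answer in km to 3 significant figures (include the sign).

γ = 1/√(1 − 0.749²) = 1.5093
Δx' = γ(Δx − vΔt) = 1.5093 × (9300 m − 0.749×(2.998×10^8 m/s)×18.5×10^-6 s)
= 1.5093 × (5145.8 m) = 7.77 km

Δx' ≈ 7.77 km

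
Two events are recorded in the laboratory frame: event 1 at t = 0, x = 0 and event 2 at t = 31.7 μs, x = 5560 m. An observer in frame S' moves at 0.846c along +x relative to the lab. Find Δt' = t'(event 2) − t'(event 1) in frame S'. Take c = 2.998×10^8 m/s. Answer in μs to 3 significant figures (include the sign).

γ = 1/√(1 − 0.846²) = 1.8755
Δt' = γ(Δt − vΔx/c²) = 1.8755 × (31.7 μs − 0.846×5560 m / (2.998×10^8 m/s))
= 1.8755 × (16.010 μs) = 30.0 μs

Δt' ≈ 30.0 μs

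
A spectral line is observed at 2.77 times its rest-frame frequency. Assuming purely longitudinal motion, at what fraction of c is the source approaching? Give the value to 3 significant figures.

f_obs/f_src = √((1+β)/(1−β)) = 2.77  ⇒  (1+β)/(1−β) = 7.6729
β = |1 − D²|/(1 + D²) = |1 − 7.6729|/(1 + 7.6729) = 0.769

β ≈ 0.769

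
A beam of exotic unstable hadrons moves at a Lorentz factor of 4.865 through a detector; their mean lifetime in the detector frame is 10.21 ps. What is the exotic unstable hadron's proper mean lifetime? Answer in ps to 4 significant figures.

γ = 4.865 (given)
Proper time: τ₀ = Δt/γ = 10.21/4.865 = 2.099 ps

τ₀ ≈ 2.099 ps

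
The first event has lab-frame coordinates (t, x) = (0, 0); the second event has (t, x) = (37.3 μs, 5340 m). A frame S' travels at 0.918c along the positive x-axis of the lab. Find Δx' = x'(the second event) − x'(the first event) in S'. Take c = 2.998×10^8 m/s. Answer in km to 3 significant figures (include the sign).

Δx' ≈ -12.4 km

γ = 1/√(1 − 0.918²) = 2.5216
Δx' = γ(Δx − vΔt) = 2.5216 × (5340 m − 0.918×(2.998×10^8 m/s)×37.3×10^-6 s)
= 2.5216 × (-4925.6 m) = -12.4 km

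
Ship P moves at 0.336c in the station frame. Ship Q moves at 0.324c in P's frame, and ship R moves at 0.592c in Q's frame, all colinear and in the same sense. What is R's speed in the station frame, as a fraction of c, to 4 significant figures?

Compose boost 2: (0.324 + 0.336)/(1 + 0.324×0.336) = 0.6600/1.10886 = 0.595204
Compose boost 3: (0.592 + 0.595204)/(1 + 0.592×0.595204) = 1.18720/1.35236 = 0.8779

u ≈ 0.8779c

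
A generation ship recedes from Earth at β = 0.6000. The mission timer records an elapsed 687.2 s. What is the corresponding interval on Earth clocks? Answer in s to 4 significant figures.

γ = 1/√(1 − 0.6000²) = 1.25000
Time dilation: Δt = γτ₀ = 1.25000 × 687.2 s = 859.0 s

Δt ≈ 859.0 s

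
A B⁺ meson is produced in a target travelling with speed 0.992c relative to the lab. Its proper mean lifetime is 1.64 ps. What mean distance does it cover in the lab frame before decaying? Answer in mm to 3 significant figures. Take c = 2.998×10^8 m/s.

γ = 1/√(1 − 0.992²) = 7.9216
Dilated lifetime: Δt = γτ₀ = 7.9216 × 1.64 ps = 12.991 ps
d = vΔt = 0.992c × 12.991 ps = 2.9740×10^8 m/s × 1.2991×10^-11 s = 3.86 mm

d ≈ 3.86 mm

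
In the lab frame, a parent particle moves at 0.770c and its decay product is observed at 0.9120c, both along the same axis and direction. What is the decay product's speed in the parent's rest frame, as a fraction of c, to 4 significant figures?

u' ≈ 0.4769c

Inverse velocity addition: u' = (u − v)/(1 − uv/c²)
= (0.9120 − 0.770)/(1 − 0.9120×0.770) = 0.1420/0.297760 = 0.4769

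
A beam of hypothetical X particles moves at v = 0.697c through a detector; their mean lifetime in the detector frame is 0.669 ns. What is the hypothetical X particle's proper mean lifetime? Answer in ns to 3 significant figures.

γ = 1/√(1 − 0.697²) = 1.3946
Proper time: τ₀ = Δt/γ = 0.669/1.3946 = 0.480 ns

τ₀ ≈ 0.480 ns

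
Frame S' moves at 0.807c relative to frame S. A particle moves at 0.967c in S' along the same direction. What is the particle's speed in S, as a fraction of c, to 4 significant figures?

Relativistic velocity addition: u = (u' + v)/(1 + u'v/c²)
= (0.967 + 0.807)/(1 + 0.967×0.807) = 1.774/1.78037 = 0.9964

u ≈ 0.9964c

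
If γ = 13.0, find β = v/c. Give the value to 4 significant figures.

β ≈ 0.9970

β = √(1 − 1/γ²) = √(1 − 1/13.0²) = √(0.994083) = 0.9970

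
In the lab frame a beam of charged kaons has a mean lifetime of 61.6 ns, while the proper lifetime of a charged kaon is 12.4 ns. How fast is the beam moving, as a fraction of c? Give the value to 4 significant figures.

β ≈ 0.9795

γ = Δt/τ₀ = 61.6/12.4 = 4.96774
β = √(1 − 1/γ²) = √(1 − 1/4.96774²) = 0.9795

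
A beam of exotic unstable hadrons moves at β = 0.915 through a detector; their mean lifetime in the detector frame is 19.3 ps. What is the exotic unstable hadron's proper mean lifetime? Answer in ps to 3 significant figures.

τ₀ ≈ 7.79 ps

γ = 1/√(1 − 0.915²) = 2.4786
Proper time: τ₀ = Δt/γ = 19.3/2.4786 = 7.79 ps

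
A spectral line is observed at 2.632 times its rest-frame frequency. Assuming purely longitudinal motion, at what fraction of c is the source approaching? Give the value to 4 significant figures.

f_obs/f_src = √((1+β)/(1−β)) = 2.632  ⇒  (1+β)/(1−β) = 6.92742
β = |1 − D²|/(1 + D²) = |1 − 6.92742|/(1 + 6.92742) = 0.7477

β ≈ 0.7477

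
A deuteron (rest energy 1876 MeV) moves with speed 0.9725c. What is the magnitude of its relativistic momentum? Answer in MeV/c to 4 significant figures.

γ = 1/√(1 − 0.9725²) = 4.29364
p = γβm₀c = 4.29364 × 0.9725 × 1876 MeV/c = 7833 MeV/c

p ≈ 7833 MeV/c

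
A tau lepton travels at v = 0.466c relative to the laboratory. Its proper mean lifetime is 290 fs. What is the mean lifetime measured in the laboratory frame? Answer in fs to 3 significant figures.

Δt ≈ 328 fs

γ = 1/√(1 − 0.466²) = 1.1302
Time dilation: Δt = γτ₀ = 1.1302 × 290 fs = 328 fs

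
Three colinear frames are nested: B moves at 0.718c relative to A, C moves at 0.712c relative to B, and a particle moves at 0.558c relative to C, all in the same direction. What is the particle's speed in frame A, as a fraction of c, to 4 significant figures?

u ≈ 0.9845c

Compose boost 2: (0.712 + 0.718)/(1 + 0.712×0.718) = 1.430/1.51122 = 0.946258
Compose boost 3: (0.558 + 0.946258)/(1 + 0.558×0.946258) = 1.50426/1.52801 = 0.9845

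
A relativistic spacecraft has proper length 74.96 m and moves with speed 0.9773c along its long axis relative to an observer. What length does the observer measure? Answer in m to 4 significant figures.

γ = 1/√(1 − 0.9773²) = 4.72010
Length contraction: L = L₀/γ = 74.96/4.72010 = 15.88 m

L ≈ 15.88 m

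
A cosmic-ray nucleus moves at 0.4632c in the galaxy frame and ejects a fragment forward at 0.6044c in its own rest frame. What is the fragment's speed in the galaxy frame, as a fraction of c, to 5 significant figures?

Compose boost 2: (0.6044 + 0.4632)/(1 + 0.6044×0.4632) = 1.0676/1.279958 = 0.83409

u ≈ 0.83409c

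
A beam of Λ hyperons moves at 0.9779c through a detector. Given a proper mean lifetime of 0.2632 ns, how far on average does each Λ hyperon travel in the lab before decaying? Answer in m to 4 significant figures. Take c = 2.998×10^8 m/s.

γ = 1/√(1 − 0.9779²) = 4.78301
Dilated lifetime: Δt = γτ₀ = 4.78301 × 0.2632 ns = 1.25889 ns
d = vΔt = 0.9779c × 1.25889 ns = 2.93174×10^8 m/s × 1.25889×10^-9 s = 0.3691 m

d ≈ 0.3691 m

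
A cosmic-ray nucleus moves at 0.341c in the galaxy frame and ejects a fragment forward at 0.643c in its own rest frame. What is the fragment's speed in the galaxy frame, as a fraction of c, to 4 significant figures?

u ≈ 0.8070c

Compose boost 2: (0.643 + 0.341)/(1 + 0.643×0.341) = 0.9840/1.21926 = 0.8070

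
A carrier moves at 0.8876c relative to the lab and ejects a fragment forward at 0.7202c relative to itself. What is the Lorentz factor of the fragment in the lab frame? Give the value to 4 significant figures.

u_lab = (0.7202 + 0.8876)/(1 + 0.7202×0.8876) = 1.6078/1.639250 = 0.9808147
γ = 1/√(1 − 0.9808147²) = 5.130

γ ≈ 5.130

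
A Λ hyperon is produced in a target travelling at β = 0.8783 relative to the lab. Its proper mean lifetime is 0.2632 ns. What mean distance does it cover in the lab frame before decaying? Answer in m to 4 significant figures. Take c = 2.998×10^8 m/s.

d ≈ 0.1450 m

γ = 1/√(1 − 0.8783²) = 2.09157
Dilated lifetime: Δt = γτ₀ = 2.09157 × 0.2632 ns = 0.550501 ns
d = vΔt = 0.8783c × 0.550501 ns = 2.63314×10^8 m/s × 5.50501×10^-10 s = 0.1450 m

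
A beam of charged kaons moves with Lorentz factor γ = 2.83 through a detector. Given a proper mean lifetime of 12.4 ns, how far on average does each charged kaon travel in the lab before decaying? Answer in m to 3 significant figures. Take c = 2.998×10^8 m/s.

d ≈ 9.84 m

β = √(1 − 1/γ²) = √(1 − 1/2.83²) = 0.93549
Dilated lifetime: Δt = γτ₀ = 2.83 × 12.4 ns = 35.092 ns
d = vΔt = 0.93549c × 35.092 ns = 2.8046×10^8 m/s × 3.5092×10^-8 s = 9.84 m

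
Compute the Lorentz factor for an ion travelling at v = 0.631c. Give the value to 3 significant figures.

γ = 1/√(1 − β²) = 1/√(1 − 0.631²) = 1/√(0.60184) = 1.29

γ ≈ 1.29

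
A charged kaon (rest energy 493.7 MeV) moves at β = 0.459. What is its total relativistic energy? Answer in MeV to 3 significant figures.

γ = 1/√(1 − 0.459²) = 1.1256
E = γm₀c² = 1.1256 × 493.7 MeV = 556 MeV

E ≈ 556 MeV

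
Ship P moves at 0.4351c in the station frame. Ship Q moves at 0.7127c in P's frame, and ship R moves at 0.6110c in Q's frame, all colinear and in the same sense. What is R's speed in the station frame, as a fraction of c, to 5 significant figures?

u ≈ 0.96861c

Compose boost 2: (0.7127 + 0.4351)/(1 + 0.7127×0.4351) = 1.1478/1.310096 = 0.8761192
Compose boost 3: (0.6110 + 0.8761192)/(1 + 0.6110×0.8761192) = 1.487119/1.535309 = 0.96861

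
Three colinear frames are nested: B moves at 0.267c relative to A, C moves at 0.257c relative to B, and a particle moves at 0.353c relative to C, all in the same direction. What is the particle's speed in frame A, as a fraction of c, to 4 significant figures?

u ≈ 0.7189c

Compose boost 2: (0.257 + 0.267)/(1 + 0.257×0.267) = 0.5240/1.06862 = 0.490353
Compose boost 3: (0.353 + 0.490353)/(1 + 0.353×0.490353) = 0.843353/1.17309 = 0.7189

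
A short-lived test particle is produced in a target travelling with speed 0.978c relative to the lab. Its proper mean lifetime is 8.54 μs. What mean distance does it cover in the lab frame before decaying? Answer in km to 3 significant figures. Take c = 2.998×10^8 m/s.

d ≈ 12.0 km

γ = 1/√(1 − 0.978²) = 4.7938
Dilated lifetime: Δt = γτ₀ = 4.7938 × 8.54 μs = 40.939 μs
d = vΔt = 0.978c × 40.939 μs = 2.9320×10^8 m/s × 4.0939×10^-5 s = 12.0 km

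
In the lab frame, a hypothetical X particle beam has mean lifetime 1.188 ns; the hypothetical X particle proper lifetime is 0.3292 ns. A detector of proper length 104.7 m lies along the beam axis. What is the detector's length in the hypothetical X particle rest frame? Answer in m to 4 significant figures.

L ≈ 29.01 m

Time dilation ⇒ γ = Δt/τ₀ = 1.188/0.3292 = 3.60875
Length contraction: L = L₀/γ = 104.7/3.60875 = 29.01 m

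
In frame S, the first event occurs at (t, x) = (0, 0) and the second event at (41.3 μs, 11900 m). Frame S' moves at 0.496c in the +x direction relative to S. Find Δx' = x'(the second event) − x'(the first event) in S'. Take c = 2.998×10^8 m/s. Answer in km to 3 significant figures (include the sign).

Δx' ≈ 6.63 km

γ = 1/√(1 − 0.496²) = 1.1516
Δx' = γ(Δx − vΔt) = 1.1516 × (11900 m − 0.496×(2.998×10^8 m/s)×41.3×10^-6 s)
= 1.1516 × (5758.7 m) = 6.63 km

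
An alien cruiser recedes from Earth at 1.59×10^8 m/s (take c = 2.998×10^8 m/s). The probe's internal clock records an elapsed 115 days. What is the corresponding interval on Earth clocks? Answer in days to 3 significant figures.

β = v/c = 1.59×10^8 / 2.998×10^8 = 0.53035
γ = 1/√(1 − 0.53035²) = 1.1796
Time dilation: Δt = γτ₀ = 1.1796 × 115 days = 136 days

Δt ≈ 136 days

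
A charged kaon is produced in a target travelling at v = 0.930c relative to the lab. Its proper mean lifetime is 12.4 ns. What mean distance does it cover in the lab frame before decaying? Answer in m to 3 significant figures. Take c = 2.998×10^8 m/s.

γ = 1/√(1 − 0.930²) = 2.7206
Dilated lifetime: Δt = γτ₀ = 2.7206 × 12.4 ns = 33.736 ns
d = vΔt = 0.930c × 33.736 ns = 2.7881×10^8 m/s × 3.3736×10^-8 s = 9.41 m

d ≈ 9.41 m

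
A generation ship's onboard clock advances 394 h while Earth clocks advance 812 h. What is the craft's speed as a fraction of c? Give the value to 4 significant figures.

β ≈ 0.8744

γ = Δt/τ₀ = 812/394 = 2.06091
β = √(1 − 1/γ²) = √(1 − 1/2.06091²) = 0.8744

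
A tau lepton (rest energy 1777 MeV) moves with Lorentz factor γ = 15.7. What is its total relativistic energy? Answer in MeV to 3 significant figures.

γ = 15.7 (given)
E = γm₀c² = 15.7 × 1777 MeV = 27900 MeV

E ≈ 27900 MeV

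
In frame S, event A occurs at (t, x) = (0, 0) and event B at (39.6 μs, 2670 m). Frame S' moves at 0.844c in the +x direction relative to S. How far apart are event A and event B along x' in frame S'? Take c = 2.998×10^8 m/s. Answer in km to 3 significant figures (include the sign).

γ = 1/√(1 − 0.844²) = 1.8645
Δx' = γ(Δx − vΔt) = 1.8645 × (2670 m − 0.844×(2.998×10^8 m/s)×39.6×10^-6 s)
= 1.8645 × (-7350.0 m) = -13.7 km

Δx' ≈ -13.7 km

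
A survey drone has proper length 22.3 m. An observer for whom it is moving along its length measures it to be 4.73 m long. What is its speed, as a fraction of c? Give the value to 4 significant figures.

β ≈ 0.9772

γ = L₀/L = 22.3/4.73 = 4.71459
β = √(1 − 1/γ²) = 0.9772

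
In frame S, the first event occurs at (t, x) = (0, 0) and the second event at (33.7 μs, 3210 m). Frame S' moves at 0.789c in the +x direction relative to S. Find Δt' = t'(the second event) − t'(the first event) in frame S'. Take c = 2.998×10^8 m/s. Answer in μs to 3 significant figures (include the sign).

Δt' ≈ 41.1 μs

γ = 1/√(1 − 0.789²) = 1.6276
Δt' = γ(Δt − vΔx/c²) = 1.6276 × (33.7 μs − 0.789×3210 m / (2.998×10^8 m/s))
= 1.6276 × (25.252 μs) = 41.1 μs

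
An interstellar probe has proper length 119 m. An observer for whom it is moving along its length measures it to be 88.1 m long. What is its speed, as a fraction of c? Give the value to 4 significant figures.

γ = L₀/L = 119/88.1 = 1.35074
β = √(1 − 1/γ²) = 0.6722

β ≈ 0.6722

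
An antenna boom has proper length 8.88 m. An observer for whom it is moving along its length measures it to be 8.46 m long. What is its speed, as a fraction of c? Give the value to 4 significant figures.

β ≈ 0.3039

γ = L₀/L = 8.88/8.46 = 1.04965
β = √(1 − 1/γ²) = 0.3039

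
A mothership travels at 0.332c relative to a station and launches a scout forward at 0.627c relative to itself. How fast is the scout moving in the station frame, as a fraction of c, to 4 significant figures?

Compose boost 2: (0.627 + 0.332)/(1 + 0.627×0.332) = 0.9590/1.20816 = 0.7938

u ≈ 0.7938c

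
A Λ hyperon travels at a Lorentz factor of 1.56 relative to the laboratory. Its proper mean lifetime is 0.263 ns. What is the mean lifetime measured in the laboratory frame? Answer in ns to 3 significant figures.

γ = 1.56 (given)
Time dilation: Δt = γτ₀ = 1.56 × 0.263 ns = 0.410 ns

Δt ≈ 0.410 ns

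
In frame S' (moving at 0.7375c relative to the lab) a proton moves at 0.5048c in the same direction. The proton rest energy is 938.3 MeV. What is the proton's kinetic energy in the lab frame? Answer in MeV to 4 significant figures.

K ≈ 1270 MeV

u_lab = (0.5048 + 0.7375)/(1 + 0.5048×0.7375) = 0.9052751
γ = 1/√(1 − 0.9052751²) = 2.35391
K = (γ − 1)m₀c² = (2.35391 − 1) × 938.3 = 1.35391 × 938.3 = 1270 MeV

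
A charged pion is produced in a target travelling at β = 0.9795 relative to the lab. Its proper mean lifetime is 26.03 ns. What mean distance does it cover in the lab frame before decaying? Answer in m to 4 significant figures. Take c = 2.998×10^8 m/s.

γ = 1/√(1 − 0.9795²) = 4.96415
Dilated lifetime: Δt = γτ₀ = 4.96415 × 26.03 ns = 129.217 ns
d = vΔt = 0.9795c × 129.217 ns = 2.93654×10^8 m/s × 1.29217×10^-7 s = 37.95 m

d ≈ 37.95 m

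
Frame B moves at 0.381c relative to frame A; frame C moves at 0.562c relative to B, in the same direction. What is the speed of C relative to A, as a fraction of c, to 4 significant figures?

Compose boost 2: (0.562 + 0.381)/(1 + 0.562×0.381) = 0.9430/1.21412 = 0.7767

u ≈ 0.7767c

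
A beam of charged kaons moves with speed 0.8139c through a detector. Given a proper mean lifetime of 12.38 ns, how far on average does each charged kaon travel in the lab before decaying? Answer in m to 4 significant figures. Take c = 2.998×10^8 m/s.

γ = 1/√(1 − 0.8139²) = 1.72116
Dilated lifetime: Δt = γτ₀ = 1.72116 × 12.38 ns = 21.3079 ns
d = vΔt = 0.8139c × 21.3079 ns = 2.44007×10^8 m/s × 2.13079×10^-8 s = 5.199 m

d ≈ 5.199 m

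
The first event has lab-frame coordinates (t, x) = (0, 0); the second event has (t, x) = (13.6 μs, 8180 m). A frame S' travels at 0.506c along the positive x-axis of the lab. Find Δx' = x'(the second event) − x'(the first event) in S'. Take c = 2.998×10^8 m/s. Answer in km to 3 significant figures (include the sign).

Δx' ≈ 7.09 km

γ = 1/√(1 − 0.506²) = 1.1594
Δx' = γ(Δx − vΔt) = 1.1594 × (8180 m − 0.506×(2.998×10^8 m/s)×13.6×10^-6 s)
= 1.1594 × (6116.9 m) = 7.09 km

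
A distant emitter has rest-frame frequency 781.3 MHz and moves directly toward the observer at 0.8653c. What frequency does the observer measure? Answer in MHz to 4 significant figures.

Relativistic Doppler: f_obs = f_src √((1+β)/(1−β))
= 781.3 × √(1.86530/0.134700) = 781.3 × 3.72126 = 2907 MHz

f_obs ≈ 2907 MHz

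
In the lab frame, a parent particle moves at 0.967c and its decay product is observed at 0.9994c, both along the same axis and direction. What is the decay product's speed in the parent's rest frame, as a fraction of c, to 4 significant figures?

Inverse velocity addition: u' = (u − v)/(1 − uv/c²)
= (0.9994 − 0.967)/(1 − 0.9994×0.967) = 0.03240/0.0335802 = 0.9649

u' ≈ 0.9649c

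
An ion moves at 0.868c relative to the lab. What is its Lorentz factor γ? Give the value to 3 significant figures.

γ ≈ 2.01

γ = 1/√(1 − β²) = 1/√(1 − 0.868²) = 1/√(0.24658) = 2.01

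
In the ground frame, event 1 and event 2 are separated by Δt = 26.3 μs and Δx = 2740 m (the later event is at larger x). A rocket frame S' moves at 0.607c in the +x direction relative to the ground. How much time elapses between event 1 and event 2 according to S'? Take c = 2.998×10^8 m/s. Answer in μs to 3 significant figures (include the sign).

Δt' ≈ 26.1 μs

γ = 1/√(1 − 0.607²) = 1.2583
Δt' = γ(Δt − vΔx/c²) = 1.2583 × (26.3 μs − 0.607×2740 m / (2.998×10^8 m/s))
= 1.2583 × (20.752 μs) = 26.1 μs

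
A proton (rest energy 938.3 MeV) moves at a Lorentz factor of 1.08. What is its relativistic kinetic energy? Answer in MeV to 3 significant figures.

K ≈ 75.1 MeV

γ = 1.08 (given)
K = (γ − 1)m₀c² = (1.08 − 1) × 938.3 MeV = 0.080000 × 938.3 MeV = 75.1 MeV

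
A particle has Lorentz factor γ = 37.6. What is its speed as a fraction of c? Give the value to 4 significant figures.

β = √(1 − 1/γ²) = √(1 − 1/37.6²) = √(0.999293) = 0.9996

β ≈ 0.9996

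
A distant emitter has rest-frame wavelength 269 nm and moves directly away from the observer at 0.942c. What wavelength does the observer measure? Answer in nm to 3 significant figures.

Relativistic Doppler: λ_obs = λ_src √((1+β)/(1−β))
= 269 × √(1.9420/0.058000) = 269 × 5.7864 = 1560 nm

λ_obs ≈ 1560 nm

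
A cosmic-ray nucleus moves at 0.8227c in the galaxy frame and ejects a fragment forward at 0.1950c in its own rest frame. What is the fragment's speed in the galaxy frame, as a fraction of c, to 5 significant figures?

u ≈ 0.87701c

Compose boost 2: (0.1950 + 0.8227)/(1 + 0.1950×0.8227) = 1.0177/1.160427 = 0.87701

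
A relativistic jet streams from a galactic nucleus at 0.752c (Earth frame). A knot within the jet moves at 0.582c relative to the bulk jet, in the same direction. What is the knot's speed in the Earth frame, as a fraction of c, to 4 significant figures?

u ≈ 0.9279c

Relativistic velocity addition: u = (u' + v)/(1 + u'v/c²)
= (0.582 + 0.752)/(1 + 0.582×0.752) = 1.334/1.43766 = 0.9279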